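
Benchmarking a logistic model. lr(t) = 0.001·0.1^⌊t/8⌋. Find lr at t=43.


n_drops = ⌊43/8⌋ = 5
lr = 0.001·0.1^5 = 0.001·0.00001 = 0.00000001

0.00000001


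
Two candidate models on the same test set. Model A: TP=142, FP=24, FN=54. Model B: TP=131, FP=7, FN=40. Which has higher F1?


Model A: P=142/166=0.8554, R=142/196=0.7245, F1=2PR/(P+R)=2TP/(2TP+FP+FN)=284/362=0.7845
Model B: P=131/138=0.9493, R=131/171=0.7661, F1=2PR/(P+R)=2TP/(2TP+FP+FN)=262/309=0.8479
0.7845 < 0.8479 → Model B

Model B


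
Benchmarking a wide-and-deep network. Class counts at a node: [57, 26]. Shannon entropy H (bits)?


Probabilities: [57/83, 26/83] ≈ [0.6867, 0.3133]
H = -((57/83)·log₂(57/83) + (26/83)·log₂(26/83))
  = 0.8969 bits

0.8969 bits


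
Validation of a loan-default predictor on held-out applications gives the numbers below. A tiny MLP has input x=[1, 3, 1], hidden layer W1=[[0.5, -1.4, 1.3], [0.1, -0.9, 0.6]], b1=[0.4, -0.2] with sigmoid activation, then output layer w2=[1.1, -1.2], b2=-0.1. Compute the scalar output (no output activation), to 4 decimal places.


z1[0] = (0.5)·(1) + (-1.4)·(3) + (1.3)·(1) + 0.4 = -2.0
z1[1] = (0.1)·(1) + (-0.9)·(3) + (0.6)·(1) - 0.2 = -2.2
h = sigmoid(z1) = [0.1192, 0.0998]
output = (1.1)·(0.1192) + (-1.2)·(0.0998) - 0.1 = -0.0886

-0.0886


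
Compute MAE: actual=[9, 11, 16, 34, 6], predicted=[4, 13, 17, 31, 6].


Absolute errors: |9-4|=5, |11-13|=2, |16-17|=1, |34-31|=3, |6-6|=0
Sum = 11
MAE = 11/5 = 11/5

11/5


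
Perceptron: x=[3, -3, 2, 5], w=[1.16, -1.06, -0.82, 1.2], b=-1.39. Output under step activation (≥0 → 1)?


z = (3)·(1.16) + (-3)·(-1.06) + (2)·(-0.82) + (5)·(1.2) - 1.39
  = 9.63
step(z) = 1 (z≥0)

1


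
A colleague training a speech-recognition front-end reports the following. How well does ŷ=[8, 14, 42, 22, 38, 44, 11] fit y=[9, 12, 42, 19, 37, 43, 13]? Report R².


ȳ = 25
SS_res = Σ(y-ŷ)² = 20
SS_tot = Σ(y-ȳ)² = 1362
R² = 1 - SS_res/SS_tot = 1 - 0.0147 = 0.9853

0.9853


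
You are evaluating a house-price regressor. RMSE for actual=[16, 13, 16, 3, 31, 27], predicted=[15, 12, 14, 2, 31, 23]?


MSE = 23/6 = 3.8333
RMSE = √(23/6) = 1.9579

1.9579


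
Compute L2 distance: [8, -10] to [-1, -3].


d = √((8+ 1)² + (-10+ 3)²)
  = √(81 + 49)
  = √130 = 11.4018

11.4018


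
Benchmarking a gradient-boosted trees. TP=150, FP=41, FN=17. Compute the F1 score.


Precision = 150/191 = 0.7853
Recall = 150/167 = 0.8982
F1 = 2·P·R/(P+R) = 2·TP/(2·TP+FP+FN) = 300/(300+41+17) = 300/358 = 0.838

0.838


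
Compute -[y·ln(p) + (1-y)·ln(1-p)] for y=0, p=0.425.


BCE = -[y·ln(p) + (1-y)·ln(1-p)]
= -0 - 1·ln(1-0.425)
= -ln(0.575) = 0.5534

0.5534


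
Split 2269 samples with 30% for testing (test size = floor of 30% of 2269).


Test = ⌊2269·30/100⌋ = 680
Train = 2269 - 680 = 1589

Train: 1589, Test: 680


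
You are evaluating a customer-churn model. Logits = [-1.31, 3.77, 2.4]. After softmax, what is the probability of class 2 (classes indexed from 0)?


Exponentials: e^-1.31=0.2698, e^3.77=43.3801, e^2.4=11.0232
Sum = 54.6731
Softmax = [0.0049, 0.7934, 0.2016]
p[2] = 11.0232/54.6731 = 0.2016

0.2016


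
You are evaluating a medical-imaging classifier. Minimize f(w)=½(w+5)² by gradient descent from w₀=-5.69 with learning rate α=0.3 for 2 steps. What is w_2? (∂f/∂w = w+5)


step 1: grad = -5.69+5 = -0.69; w = -5.69 - 0.3·(-0.69) = -5.483
step 2: grad = -5.483+5 = -0.483; w = -5.483 - 0.3·(-0.483) = -5.3381

-5.3381


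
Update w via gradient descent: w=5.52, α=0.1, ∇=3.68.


w_new = w - α·∇
= 5.52 - 0.1·3.68
= 5.52 - 0.368
= 5.152

5.152


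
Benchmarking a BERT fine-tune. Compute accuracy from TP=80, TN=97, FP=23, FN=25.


Accuracy = (TP+TN)/(TP+TN+FP+FN)
= (80+97)/(225)
= 177/225 = 78.67%

78.67%


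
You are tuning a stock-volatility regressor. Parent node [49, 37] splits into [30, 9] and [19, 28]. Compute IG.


Parent = [49, 37], H_parent = 0.9859
H_left = 0.7793 (n=39), H_right = 0.9734 (n=47)
H_children = (39/86)·0.7793 + (47/86)·0.9734 = 0.8854
IG = 0.9859 - 0.8854 = 0.1005

0.1005


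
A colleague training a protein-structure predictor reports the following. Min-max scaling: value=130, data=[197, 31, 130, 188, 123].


min=31, max=197
(130-31)/(197-31) = 99/166 = 0.5964

0.5964


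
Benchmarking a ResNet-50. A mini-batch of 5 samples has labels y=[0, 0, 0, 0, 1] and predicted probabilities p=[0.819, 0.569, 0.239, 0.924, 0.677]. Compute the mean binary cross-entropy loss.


L[0] = -ln(1-0.819) = -ln(0.181) = 1.7093
L[1] = -ln(1-0.569) = -ln(0.431) = 0.8416
L[2] = -ln(1-0.239) = -ln(0.761) = 0.2731
L[3] = -ln(1-0.924) = -ln(0.076) = 2.577
L[4] = -ln(0.677) = 0.3901
mean = (1.7093 + 0.8416 + 0.2731 + 2.577 + 0.3901)/5 = 1.1582

1.1582


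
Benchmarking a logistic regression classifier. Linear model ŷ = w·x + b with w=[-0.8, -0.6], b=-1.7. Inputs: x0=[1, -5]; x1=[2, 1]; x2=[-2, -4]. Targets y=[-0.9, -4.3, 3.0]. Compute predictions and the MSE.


ŷ0 = (-0.8)·(1) + (-0.6)·(-5) - 1.7 = 0.5
ŷ1 = (-0.8)·(2) + (-0.6)·(1) - 1.7 = -3.9
ŷ2 = (-0.8)·(-2) + (-0.6)·(-4) - 1.7 = 2.3
errors² = [1.96, 0.16, 0.49]
MSE = 2.6100/3 = 0.87

0.87


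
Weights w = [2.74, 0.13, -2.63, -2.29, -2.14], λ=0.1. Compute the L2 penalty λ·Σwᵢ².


‖w‖₂² = (2.74)² + (0.13)² + (-2.63)² + (-2.29)² + (-2.14)²
     = 7.5076 + 0.0169 + 6.9169 + 5.2441 + 4.5796
     = 24.2651
λ·‖w‖₂² = 0.1·24.2651 = 2.42651

2.42651


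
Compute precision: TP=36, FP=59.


Precision = TP/(TP+FP)
= 36/(36+59)
= 36/95 = 37.89%

37.89%


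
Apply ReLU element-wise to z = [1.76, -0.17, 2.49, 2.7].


ReLU(1.76) = max(0, 1.76) = 1.76
ReLU(-0.17) = max(0, -0.17) = 0.0
ReLU(2.49) = max(0, 2.49) = 2.49
ReLU(2.7) = max(0, 2.7) = 2.7
result = [1.76, 0.0, 2.49, 2.7]

[1.76, 0.0, 2.49, 2.7]


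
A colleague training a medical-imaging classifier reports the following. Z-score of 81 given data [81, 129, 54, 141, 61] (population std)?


μ = 93.2, σ = 35.4649
z = (81 - 93.2)/35.4649 = -0.344

-0.344


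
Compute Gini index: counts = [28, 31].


Probabilities: [28/59, 31/59] ≈ [0.4746, 0.5254]
Σpᵢ² = (784 + 961)/59² = 1745/3481
Gini = 1 - Σpᵢ² = 1 - 1745/3481 = 0.4987

0.4987


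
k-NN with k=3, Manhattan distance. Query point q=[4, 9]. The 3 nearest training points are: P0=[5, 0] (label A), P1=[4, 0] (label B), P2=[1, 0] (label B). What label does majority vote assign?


d(q,P0) = 10  (label A)
d(q,P1) = 9  (label B)
d(q,P2) = 12  (label B)
Votes: A=1, B=2
Majority → B

B


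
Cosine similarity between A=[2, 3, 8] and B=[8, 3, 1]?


A·B = 2·8 + 3·3 + 8·1 = 33
‖A‖ = √77 = 8.775, ‖B‖ = √74 = 8.6023
cos = 33/(√77·√74) = 33/√5698 = 0.4372

0.4372


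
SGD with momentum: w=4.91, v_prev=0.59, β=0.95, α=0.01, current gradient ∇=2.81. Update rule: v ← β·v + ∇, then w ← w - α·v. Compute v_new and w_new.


v_new = 0.95·0.59 + 2.81 = 0.5605 + 2.81 = 3.3705
w_new = 4.91 - 0.01·3.3705 = 4.91 - 0.033705 = 4.876295

v_new=3.3705, w_new=4.876295


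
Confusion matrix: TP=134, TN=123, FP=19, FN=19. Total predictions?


Total = TP + TN + FP + FN
= 134 + 123 + 19 + 19
= 295
(Predicted positive: 153, predicted negative: 142)

295


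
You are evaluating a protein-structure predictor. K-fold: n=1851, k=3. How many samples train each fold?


Fold size = 1851/3 = 617
Training per fold = 1851 - 617 = 1234

1234


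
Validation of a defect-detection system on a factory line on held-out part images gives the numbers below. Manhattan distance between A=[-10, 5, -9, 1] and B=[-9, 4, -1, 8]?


d = |-10+ 9| + |5-4| + |-9+ 1| + |1-8|
  = 1 + 1 + 8 + 7
  = 17

17


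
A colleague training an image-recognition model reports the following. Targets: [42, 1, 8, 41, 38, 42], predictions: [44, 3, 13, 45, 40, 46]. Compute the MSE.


Squared errors: (42-44)²=4, (1-3)²=4, (8-13)²=25, (41-45)²=16, (38-40)²=4, (42-46)²=16
Sum = 69
MSE = 69/6 = 23/2

23/2


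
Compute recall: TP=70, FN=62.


Recall = TP/(TP+FN)
= 70/(70+62)
= 70/132 = 53.03%

53.03%


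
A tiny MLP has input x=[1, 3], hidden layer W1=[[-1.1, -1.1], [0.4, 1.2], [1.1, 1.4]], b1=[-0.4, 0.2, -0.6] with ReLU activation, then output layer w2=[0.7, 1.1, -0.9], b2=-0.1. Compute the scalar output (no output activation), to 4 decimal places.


z1[0] = (-1.1)·(1) + (-1.1)·(3) - 0.4 = -4.8
z1[1] = (0.4)·(1) + (1.2)·(3) + 0.2 = 4.2
z1[2] = (1.1)·(1) + (1.4)·(3) - 0.6 = 4.7
h = ReLU(z1) = [0.0, 4.2, 4.7]
output = (0.7)·(0.0) + (1.1)·(4.2) + (-0.9)·(4.7) - 0.1 = 0.29

0.29


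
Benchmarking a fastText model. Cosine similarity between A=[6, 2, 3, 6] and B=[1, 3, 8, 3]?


A·B = 6·1 + 2·3 + 3·8 + 6·3 = 54
‖A‖ = √85 = 9.2195, ‖B‖ = √83 = 9.1104
cos = 54/(√85·√83) = 54/√7055 = 0.6429

0.6429


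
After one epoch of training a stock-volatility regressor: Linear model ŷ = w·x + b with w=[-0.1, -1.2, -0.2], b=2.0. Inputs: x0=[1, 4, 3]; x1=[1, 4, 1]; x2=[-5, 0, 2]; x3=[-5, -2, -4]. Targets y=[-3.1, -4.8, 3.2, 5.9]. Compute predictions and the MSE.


ŷ0 = (-0.1)·(1) + (-1.2)·(4) + (-0.2)·(3) + 2.0 = -3.5
ŷ1 = (-0.1)·(1) + (-1.2)·(4) + (-0.2)·(1) + 2.0 = -3.1
ŷ2 = (-0.1)·(-5) + (-1.2)·(0) + (-0.2)·(2) + 2.0 = 2.1
ŷ3 = (-0.1)·(-5) + (-1.2)·(-2) + (-0.2)·(-4) + 2.0 = 5.7
errors² = [0.16, 2.89, 1.21, 0.04]
MSE = 4.3000/4 = 1.075

1.075


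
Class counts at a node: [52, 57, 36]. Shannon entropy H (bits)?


Probabilities: [52/145, 57/145, 36/145] ≈ [0.3586, 0.3931, 0.2483]
H = -((52/145)·log₂(52/145) + (57/145)·log₂(57/145) + (36/145)·log₂(36/145))
  = 1.5591 bits

1.5591 bits


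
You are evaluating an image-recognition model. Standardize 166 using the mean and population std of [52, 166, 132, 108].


μ = 114.5, σ = 41.5542
z = (166 - 114.5)/41.5542 = 1.2393

1.2393


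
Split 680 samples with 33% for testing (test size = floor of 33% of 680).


Test = ⌊680·33/100⌋ = 224
Train = 680 - 224 = 456

Train: 456, Test: 224


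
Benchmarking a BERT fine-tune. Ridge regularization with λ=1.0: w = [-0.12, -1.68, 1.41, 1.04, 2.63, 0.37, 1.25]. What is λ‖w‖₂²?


‖w‖₂² = (-0.12)² + (-1.68)² + (1.41)² + (1.04)² + (2.63)² + (0.37)² + (1.25)²
     = 0.0144 + 2.8224 + 1.9881 + 1.0816 + 6.9169 + 0.1369 + 1.5625
     = 14.5228
λ·‖w‖₂² = 1.0·14.5228 = 14.5228

14.5228


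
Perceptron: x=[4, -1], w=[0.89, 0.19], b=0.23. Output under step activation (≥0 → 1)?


z = (4)·(0.89) + (-1)·(0.19) + 0.23
  = 3.6
step(z) = 1 (z≥0)

1


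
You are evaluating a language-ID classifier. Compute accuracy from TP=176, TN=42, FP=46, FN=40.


Accuracy = (TP+TN)/(TP+TN+FP+FN)
= (176+42)/(304)
= 218/304 = 71.71%

71.71%


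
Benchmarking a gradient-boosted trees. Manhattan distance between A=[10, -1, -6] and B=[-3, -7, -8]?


d = |10+ 3| + |-1+ 7| + |-6+ 8|
  = 13 + 6 + 2
  = 21

21


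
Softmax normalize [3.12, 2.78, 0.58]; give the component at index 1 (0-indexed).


Exponentials: e^3.12=22.6464, e^2.78=16.119, e^0.58=1.786
Sum = 40.5514
Softmax = [0.5585, 0.3975, 0.044]
p[1] = 16.119/40.5514 = 0.3975

0.3975


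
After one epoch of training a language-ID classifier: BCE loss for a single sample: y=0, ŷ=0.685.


BCE = -[y·ln(p) + (1-y)·ln(1-p)]
= -0 - 1·ln(1-0.685)
= -ln(0.315) = 1.1552

1.1552


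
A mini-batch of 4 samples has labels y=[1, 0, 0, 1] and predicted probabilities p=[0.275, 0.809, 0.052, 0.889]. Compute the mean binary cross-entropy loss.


L[0] = -ln(0.275) = 1.291
L[1] = -ln(1-0.809) = -ln(0.191) = 1.6555
L[2] = -ln(1-0.052) = -ln(0.948) = 0.0534
L[3] = -ln(0.889) = 0.1177
mean = (1.291 + 1.6555 + 0.0534 + 0.1177)/4 = 0.7794

0.7794


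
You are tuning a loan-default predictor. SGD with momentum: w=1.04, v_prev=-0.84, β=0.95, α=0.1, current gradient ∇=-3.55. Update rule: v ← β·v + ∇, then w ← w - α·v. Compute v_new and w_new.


v_new = 0.95·-0.84 - 3.55 = -0.798 - 3.55 = -4.348
w_new = 1.04 - 0.1·-4.348 = 1.04 + 0.4348 = 1.4748

v_new=-4.348, w_new=1.4748


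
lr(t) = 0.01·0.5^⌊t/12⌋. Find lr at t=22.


n_drops = ⌊22/12⌋ = 1
lr = 0.01·0.5^1 = 0.01·0.5 = 0.005

0.005


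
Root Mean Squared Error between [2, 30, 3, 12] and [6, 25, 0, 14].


MSE = 54/4 = 13.5
RMSE = √(54/4) = 3.6742

3.6742


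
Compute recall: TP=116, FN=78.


Recall = TP/(TP+FN)
= 116/(116+78)
= 116/194 = 59.79%

59.79%


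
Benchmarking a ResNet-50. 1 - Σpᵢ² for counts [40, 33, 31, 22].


Probabilities: [40/126, 33/126, 31/126, 22/126] ≈ [0.3175, 0.2619, 0.246, 0.1746]
Σpᵢ² = (1600 + 1089 + 961 + 484)/126² = 4134/15876
Gini = 1 - Σpᵢ² = 1 - 4134/15876 = 0.7396

0.7396


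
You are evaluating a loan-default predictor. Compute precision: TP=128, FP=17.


Precision = TP/(TP+FP)
= 128/(128+17)
= 128/145 = 88.28%

88.28%


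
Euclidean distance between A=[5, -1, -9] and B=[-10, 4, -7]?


d = √((5+ 10)² + (-1-4)² + (-9+ 7)²)
  = √(225 + 25 + 4)
  = √254 = 15.9374

15.9374


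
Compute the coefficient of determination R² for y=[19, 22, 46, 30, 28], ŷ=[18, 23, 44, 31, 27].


ȳ = 29
SS_res = Σ(y-ŷ)² = 8
SS_tot = Σ(y-ȳ)² = 440
R² = 1 - SS_res/SS_tot = 1 - 0.0182 = 0.9818

0.9818


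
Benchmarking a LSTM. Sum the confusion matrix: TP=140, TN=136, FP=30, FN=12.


Total = TP + TN + FP + FN
= 140 + 136 + 30 + 12
= 318
(Predicted positive: 170, predicted negative: 148)

318


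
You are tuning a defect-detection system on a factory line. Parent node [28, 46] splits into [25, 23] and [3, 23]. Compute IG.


Parent = [28, 46], H_parent = 0.9569
H_left = 0.9987 (n=48), H_right = 0.5159 (n=26)
H_children = (48/74)·0.9987 + (26/74)·0.5159 = 0.8291
IG = 0.9569 - 0.8291 = 0.1278

0.1278


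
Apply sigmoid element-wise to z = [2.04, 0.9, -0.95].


σ(2.04) = 1/(1+e^-2.04) = 0.8849
σ(0.9) = 1/(1+e^-0.9) = 0.7109
σ(-0.95) = 1/(1+e^0.95) = 0.2789
result = [0.8849, 0.7109, 0.2789]

[0.8849, 0.7109, 0.2789]


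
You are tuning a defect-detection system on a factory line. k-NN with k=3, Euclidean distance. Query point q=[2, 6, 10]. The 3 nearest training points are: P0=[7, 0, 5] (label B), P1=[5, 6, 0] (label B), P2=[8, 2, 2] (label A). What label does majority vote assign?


d(q,P0) = 9.2736  (label B)
d(q,P1) = 10.4403  (label B)
d(q,P2) = 10.7703  (label A)
Votes: A=1, B=2
Majority → B

B


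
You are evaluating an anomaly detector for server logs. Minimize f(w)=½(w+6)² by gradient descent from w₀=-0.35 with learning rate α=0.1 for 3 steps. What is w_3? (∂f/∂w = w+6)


step 1: grad = -0.35+6 = 5.65; w = -0.35 - 0.1·(5.65) = -0.915
step 2: grad = -0.915+6 = 5.085; w = -0.915 - 0.1·(5.085) = -1.4235
step 3: grad = -1.4235+6 = 4.5765; w = -1.4235 - 0.1·(4.5765) = -1.88115

-1.88115


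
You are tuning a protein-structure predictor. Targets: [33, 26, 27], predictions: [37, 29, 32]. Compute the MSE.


Squared errors: (33-37)²=16, (26-29)²=9, (27-32)²=25
Sum = 50
MSE = 50/3 = 50/3

50/3


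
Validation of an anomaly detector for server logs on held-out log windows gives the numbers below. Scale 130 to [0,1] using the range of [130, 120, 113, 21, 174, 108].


min=21, max=174
(130-21)/(174-21) = 109/153 = 0.7124

0.7124


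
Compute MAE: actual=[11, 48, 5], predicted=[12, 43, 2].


Absolute errors: |11-12|=1, |48-43|=5, |5-2|=3
Sum = 9
MAE = 9/3 = 3

3


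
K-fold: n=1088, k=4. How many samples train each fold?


Fold size = 1088/4 = 272
Training per fold = 1088 - 272 = 816

816


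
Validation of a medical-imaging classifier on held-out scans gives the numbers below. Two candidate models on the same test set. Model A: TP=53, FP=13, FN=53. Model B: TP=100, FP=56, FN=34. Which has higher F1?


Model A: P=53/66=0.803, R=53/106=0.5, F1=2PR/(P+R)=2TP/(2TP+FP+FN)=106/172=0.6163
Model B: P=100/156=0.641, R=100/134=0.7463, F1=2PR/(P+R)=2TP/(2TP+FP+FN)=200/290=0.6897
0.6163 < 0.6897 → Model B

Model B


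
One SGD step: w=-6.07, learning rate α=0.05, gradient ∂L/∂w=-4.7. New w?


w_new = w - α·∇
= -6.07 - 0.05·-4.7
= -6.07 + 0.235
= -5.835

-5.835


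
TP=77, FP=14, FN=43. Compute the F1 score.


Precision = 77/91 = 0.8462
Recall = 77/120 = 0.6417
F1 = 2·P·R/(P+R) = 2·TP/(2·TP+FP+FN) = 154/(154+14+43) = 154/211 = 0.7299

0.7299


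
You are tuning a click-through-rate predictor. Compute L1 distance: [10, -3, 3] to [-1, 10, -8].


d = |10+ 1| + |-3-10| + |3+ 8|
  = 11 + 13 + 11
  = 35

35


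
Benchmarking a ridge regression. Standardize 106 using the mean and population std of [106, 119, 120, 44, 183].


μ = 114.4, σ = 44.2384
z = (106 - 114.4)/44.2384 = -0.1899

-0.1899


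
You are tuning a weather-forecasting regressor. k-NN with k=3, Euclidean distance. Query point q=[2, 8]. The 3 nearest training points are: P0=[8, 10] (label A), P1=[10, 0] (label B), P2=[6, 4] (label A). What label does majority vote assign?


d(q,P0) = 6.3246  (label A)
d(q,P1) = 11.3137  (label B)
d(q,P2) = 5.6569  (label A)
Votes: A=2, B=1
Majority → A

A


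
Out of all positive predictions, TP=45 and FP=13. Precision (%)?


Precision = TP/(TP+FP)
= 45/(45+13)
= 45/58 = 77.59%

77.59%


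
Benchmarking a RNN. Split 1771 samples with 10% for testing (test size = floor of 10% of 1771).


Test = ⌊1771·10/100⌋ = 177
Train = 1771 - 177 = 1594

Train: 1594, Test: 177


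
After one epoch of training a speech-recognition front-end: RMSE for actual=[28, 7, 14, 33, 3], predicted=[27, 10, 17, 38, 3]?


MSE = 44/5 = 8.8
RMSE = √(44/5) = 2.9665

2.9665


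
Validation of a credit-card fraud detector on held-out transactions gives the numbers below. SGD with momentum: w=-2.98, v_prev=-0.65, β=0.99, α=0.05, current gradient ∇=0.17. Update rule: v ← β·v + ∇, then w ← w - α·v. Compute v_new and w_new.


v_new = 0.99·-0.65 + 0.17 = -0.6435 + 0.17 = -0.4735
w_new = -2.98 - 0.05·-0.4735 = -2.98 + 0.023675 = -2.956325

v_new=-0.4735, w_new=-2.956325


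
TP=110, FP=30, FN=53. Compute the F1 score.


Precision = 110/140 = 0.7857
Recall = 110/163 = 0.6748
F1 = 2·P·R/(P+R) = 2·TP/(2·TP+FP+FN) = 220/(220+30+53) = 220/303 = 0.7261

0.7261


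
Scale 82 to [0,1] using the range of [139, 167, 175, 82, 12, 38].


min=12, max=175
(82-12)/(175-12) = 70/163 = 0.4294

0.4294


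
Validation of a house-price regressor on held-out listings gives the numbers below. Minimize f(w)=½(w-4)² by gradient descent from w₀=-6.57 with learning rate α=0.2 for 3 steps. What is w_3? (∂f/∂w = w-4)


step 1: grad = -6.57-4 = -10.57; w = -6.57 - 0.2·(-10.57) = -4.456
step 2: grad = -4.456-4 = -8.456; w = -4.456 - 0.2·(-8.456) = -2.7648
step 3: grad = -2.7648-4 = -6.7648; w = -2.7648 - 0.2·(-6.7648) = -1.41184

-1.41184


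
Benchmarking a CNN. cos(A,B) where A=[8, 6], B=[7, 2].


A·B = 8·7 + 6·2 = 68
‖A‖ = √100 = 10, ‖B‖ = √53 = 7.2801
cos = 68/(√100·√53) = 68/√5300 = 0.9341

0.9341


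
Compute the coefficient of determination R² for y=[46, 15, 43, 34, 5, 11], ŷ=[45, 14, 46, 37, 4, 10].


ȳ = 25.6667
SS_res = Σ(y-ŷ)² = 22
SS_tot = Σ(y-ȳ)² = 1539.33
R² = 1 - SS_res/SS_tot = 1 - 0.0143 = 0.9857

0.9857


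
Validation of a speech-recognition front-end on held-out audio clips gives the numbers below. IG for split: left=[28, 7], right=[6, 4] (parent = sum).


Parent = [34, 11], H_parent = 0.8024
H_left = 0.7219 (n=35), H_right = 0.971 (n=10)
H_children = (35/45)·0.7219 + (10/45)·0.971 = 0.7773
IG = 0.8024 - 0.7773 = 0.0251

0.0251


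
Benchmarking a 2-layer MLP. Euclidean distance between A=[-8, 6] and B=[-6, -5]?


d = √((-8+ 6)² + (6+ 5)²)
  = √(4 + 121)
  = √125 = 11.1803

11.1803


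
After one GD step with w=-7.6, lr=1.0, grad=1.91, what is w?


w_new = w - α·∇
= -7.6 - 1.0·1.91
= -7.6 - 1.91
= -9.51

-9.51


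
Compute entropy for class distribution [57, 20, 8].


Probabilities: [57/85, 20/85, 8/85] ≈ [0.6706, 0.2353, 0.0941]
H = -((57/85)·log₂(57/85) + (20/85)·log₂(20/85) + (8/85)·log₂(8/85))
  = 1.1986 bits

1.1986 bits


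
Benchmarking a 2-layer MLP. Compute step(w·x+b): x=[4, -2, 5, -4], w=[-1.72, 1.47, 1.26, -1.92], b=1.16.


z = (4)·(-1.72) + (-2)·(1.47) + (5)·(1.26) + (-4)·(-1.92) + 1.16
  = 5.32
step(z) = 1 (z≥0)

1


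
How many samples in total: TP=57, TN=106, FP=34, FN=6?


Total = TP + TN + FP + FN
= 57 + 106 + 34 + 6
= 203
(Predicted positive: 91, predicted negative: 112)

203


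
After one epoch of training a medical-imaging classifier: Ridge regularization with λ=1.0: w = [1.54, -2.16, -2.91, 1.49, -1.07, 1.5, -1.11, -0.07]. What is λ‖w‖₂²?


‖w‖₂² = (1.54)² + (-2.16)² + (-2.91)² + (1.49)² + (-1.07)² + (1.5)² + (-1.11)² + (-0.07)²
     = 2.3716 + 4.6656 + 8.4681 + 2.2201 + 1.1449 + 2.25 + 1.2321 + 0.0049
     = 22.3573
λ·‖w‖₂² = 1.0·22.3573 = 22.3573

22.3573


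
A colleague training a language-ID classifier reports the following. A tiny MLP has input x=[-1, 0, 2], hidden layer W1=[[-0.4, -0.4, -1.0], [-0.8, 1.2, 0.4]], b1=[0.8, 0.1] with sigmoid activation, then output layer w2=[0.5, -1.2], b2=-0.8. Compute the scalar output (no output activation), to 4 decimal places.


z1[0] = (-0.4)·(-1) + (-0.4)·(0) + (-1.0)·(2) + 0.8 = -0.8
z1[1] = (-0.8)·(-1) + (1.2)·(0) + (0.4)·(2) + 0.1 = 1.7
h = sigmoid(z1) = [0.31, 0.8455]
output = (0.5)·(0.31) + (-1.2)·(0.8455) - 0.8 = -1.6596

-1.6596


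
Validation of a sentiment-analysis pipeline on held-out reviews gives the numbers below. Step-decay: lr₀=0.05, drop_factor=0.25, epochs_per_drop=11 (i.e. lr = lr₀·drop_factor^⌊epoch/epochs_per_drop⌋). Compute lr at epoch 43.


n_drops = ⌊43/11⌋ = 3
lr = 0.05·0.25^3 = 0.05·0.015625 = 0.00078125

0.00078125


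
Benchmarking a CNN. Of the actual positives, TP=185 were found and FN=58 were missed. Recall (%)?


Recall = TP/(TP+FN)
= 185/(185+58)
= 185/243 = 76.13%

76.13%


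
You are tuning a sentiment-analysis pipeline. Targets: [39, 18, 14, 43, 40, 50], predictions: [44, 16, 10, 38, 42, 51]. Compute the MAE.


Absolute errors: |39-44|=5, |18-16|=2, |14-10|=4, |43-38|=5, |40-42|=2, |50-51|=1
Sum = 19
MAE = 19/6 = 19/6

19/6


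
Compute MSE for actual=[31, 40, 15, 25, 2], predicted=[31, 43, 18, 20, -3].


Squared errors: (31-31)²=0, (40-43)²=9, (15-18)²=9, (25-20)²=25, (2+ 3)²=25
Sum = 68
MSE = 68/5 = 68/5

68/5


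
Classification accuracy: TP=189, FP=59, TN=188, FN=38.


Accuracy = (TP+TN)/(TP+TN+FP+FN)
= (189+188)/(474)
= 377/474 = 79.54%

79.54%


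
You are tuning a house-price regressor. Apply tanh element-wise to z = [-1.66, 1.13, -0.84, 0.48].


tanh(-1.66) = -0.9302
tanh(1.13) = 0.811
tanh(-0.84) = -0.6858
tanh(0.48) = 0.4462
result = [-0.9302, 0.811, -0.6858, 0.4462]

[-0.9302, 0.811, -0.6858, 0.4462]


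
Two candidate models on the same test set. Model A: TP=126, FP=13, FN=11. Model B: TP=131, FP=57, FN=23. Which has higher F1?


Model A: P=126/139=0.9065, R=126/137=0.9197, F1=2PR/(P+R)=2TP/(2TP+FP+FN)=252/276=0.913
Model B: P=131/188=0.6968, R=131/154=0.8506, F1=2PR/(P+R)=2TP/(2TP+FP+FN)=262/342=0.7661
0.913 > 0.7661 → Model A

Model A


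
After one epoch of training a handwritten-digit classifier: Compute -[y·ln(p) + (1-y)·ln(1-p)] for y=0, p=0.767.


BCE = -[y·ln(p) + (1-y)·ln(1-p)]
= -0 - 1·ln(1-0.767)
= -ln(0.233) = 1.4567

1.4567


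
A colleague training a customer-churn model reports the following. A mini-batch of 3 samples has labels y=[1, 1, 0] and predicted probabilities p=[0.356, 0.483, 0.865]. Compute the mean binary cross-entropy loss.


L[0] = -ln(0.356) = 1.0328
L[1] = -ln(0.483) = 0.7277
L[2] = -ln(1-0.865) = -ln(0.135) = 2.0025
mean = (1.0328 + 0.7277 + 2.0025)/3 = 1.2543

1.2543


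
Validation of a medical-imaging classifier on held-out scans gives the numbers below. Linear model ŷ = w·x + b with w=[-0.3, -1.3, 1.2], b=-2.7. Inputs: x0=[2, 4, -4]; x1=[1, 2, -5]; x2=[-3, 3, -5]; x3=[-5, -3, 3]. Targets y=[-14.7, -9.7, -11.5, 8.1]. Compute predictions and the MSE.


ŷ0 = (-0.3)·(2) + (-1.3)·(4) + (1.2)·(-4) - 2.7 = -13.3
ŷ1 = (-0.3)·(1) + (-1.3)·(2) + (1.2)·(-5) - 2.7 = -11.6
ŷ2 = (-0.3)·(-3) + (-1.3)·(3) + (1.2)·(-5) - 2.7 = -11.7
ŷ3 = (-0.3)·(-5) + (-1.3)·(-3) + (1.2)·(3) - 2.7 = 6.3
errors² = [1.96, 3.61, 0.04, 3.24]
MSE = 8.8500/4 = 2.2125

2.2125


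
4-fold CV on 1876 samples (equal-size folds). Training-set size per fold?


Fold size = 1876/4 = 469
Training per fold = 1876 - 469 = 1407

1407


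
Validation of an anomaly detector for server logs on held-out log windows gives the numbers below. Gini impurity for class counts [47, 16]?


Probabilities: [47/63, 16/63] ≈ [0.746, 0.254]
Σpᵢ² = (2209 + 256)/63² = 2465/3969
Gini = 1 - Σpᵢ² = 1 - 2465/3969 = 0.3789

0.3789


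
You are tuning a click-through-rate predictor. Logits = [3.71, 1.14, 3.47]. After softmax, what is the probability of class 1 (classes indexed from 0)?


Exponentials: e^3.71=40.8538, e^1.14=3.1268, e^3.47=32.1367
Sum = 76.1173
Softmax = [0.5367, 0.0411, 0.4222]
p[1] = 3.1268/76.1173 = 0.0411

0.0411


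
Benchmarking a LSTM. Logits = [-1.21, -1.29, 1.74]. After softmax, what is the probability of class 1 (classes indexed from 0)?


Exponentials: e^-1.21=0.2982, e^-1.29=0.2753, e^1.74=5.6973
Sum = 6.2708
Softmax = [0.0476, 0.0439, 0.9085]
p[1] = 0.2753/6.2708 = 0.0439

0.0439


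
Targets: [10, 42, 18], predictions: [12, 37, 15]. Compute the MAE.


Absolute errors: |10-12|=2, |42-37|=5, |18-15|=3
Sum = 10
MAE = 10/3 = 10/3

10/3


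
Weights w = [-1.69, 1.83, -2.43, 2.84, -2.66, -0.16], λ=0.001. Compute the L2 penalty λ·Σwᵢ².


‖w‖₂² = (-1.69)² + (1.83)² + (-2.43)² + (2.84)² + (-2.66)² + (-0.16)²
     = 2.8561 + 3.3489 + 5.9049 + 8.0656 + 7.0756 + 0.0256
     = 27.2767
λ·‖w‖₂² = 0.001·27.2767 = 0.027277

0.027277


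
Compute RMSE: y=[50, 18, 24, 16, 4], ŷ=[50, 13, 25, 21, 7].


MSE = 60/5 = 12
RMSE = √(60/5) = 3.4641

3.4641


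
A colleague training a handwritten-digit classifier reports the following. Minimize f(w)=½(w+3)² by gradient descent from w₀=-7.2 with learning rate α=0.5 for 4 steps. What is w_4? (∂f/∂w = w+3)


step 1: grad = -7.2+3 = -4.2; w = -7.2 - 0.5·(-4.2) = -5.1
step 2: grad = -5.1+3 = -2.1; w = -5.1 - 0.5·(-2.1) = -4.05
step 3: grad = -4.05+3 = -1.05; w = -4.05 - 0.5·(-1.05) = -3.525
step 4: grad = -3.525+3 = -0.525; w = -3.525 - 0.5·(-0.525) = -3.2625

-3.2625


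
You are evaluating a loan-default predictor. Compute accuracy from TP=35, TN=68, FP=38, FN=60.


Accuracy = (TP+TN)/(TP+TN+FP+FN)
= (35+68)/(201)
= 103/201 = 51.24%

51.24%


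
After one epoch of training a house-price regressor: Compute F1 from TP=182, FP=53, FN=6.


Precision = 182/235 = 0.7745
Recall = 182/188 = 0.9681
F1 = 2·P·R/(P+R) = 2·TP/(2·TP+FP+FN) = 364/(364+53+6) = 364/423 = 0.8605

0.8605


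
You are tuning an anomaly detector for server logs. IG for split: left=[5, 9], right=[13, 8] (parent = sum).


Parent = [18, 17], H_parent = 0.9994
H_left = 0.9403 (n=14), H_right = 0.9587 (n=21)
H_children = (14/35)·0.9403 + (21/35)·0.9587 = 0.9513
IG = 0.9994 - 0.9513 = 0.0481

0.0481


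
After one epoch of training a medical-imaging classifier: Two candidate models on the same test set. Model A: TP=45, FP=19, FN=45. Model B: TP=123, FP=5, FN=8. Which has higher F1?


Model A: P=45/64=0.7031, R=45/90=0.5, F1=2PR/(P+R)=2TP/(2TP+FP+FN)=90/154=0.5844
Model B: P=123/128=0.9609, R=123/131=0.9389, F1=2PR/(P+R)=2TP/(2TP+FP+FN)=246/259=0.9498
0.5844 < 0.9498 → Model B

Model B


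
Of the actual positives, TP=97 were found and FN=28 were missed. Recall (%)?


Recall = TP/(TP+FN)
= 97/(97+28)
= 97/125 = 77.6%

77.6%


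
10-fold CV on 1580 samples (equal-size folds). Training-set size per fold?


Fold size = 1580/10 = 158
Training per fold = 1580 - 158 = 1422

1422


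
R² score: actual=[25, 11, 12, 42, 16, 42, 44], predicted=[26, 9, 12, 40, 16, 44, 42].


ȳ = 27.4286
SS_res = Σ(y-ŷ)² = 17
SS_tot = Σ(y-ȳ)² = 1343.71
R² = 1 - SS_res/SS_tot = 1 - 0.0127 = 0.9873

0.9873


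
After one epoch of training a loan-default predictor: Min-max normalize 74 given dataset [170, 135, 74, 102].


min=74, max=170
(74-74)/(170-74) = 0/96 = 0.0

0.0


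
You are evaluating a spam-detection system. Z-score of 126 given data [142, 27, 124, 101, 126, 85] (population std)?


μ = 100.8333, σ = 37.7863
z = (126 - 100.8333)/37.7863 = 0.666

0.666


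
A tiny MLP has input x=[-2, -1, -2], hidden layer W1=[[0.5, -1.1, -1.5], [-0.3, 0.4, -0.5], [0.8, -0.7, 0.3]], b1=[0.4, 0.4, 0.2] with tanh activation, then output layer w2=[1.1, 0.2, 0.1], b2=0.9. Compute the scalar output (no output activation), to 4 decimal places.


z1[0] = (0.5)·(-2) + (-1.1)·(-1) + (-1.5)·(-2) + 0.4 = 3.5
z1[1] = (-0.3)·(-2) + (0.4)·(-1) + (-0.5)·(-2) + 0.4 = 1.6
z1[2] = (0.8)·(-2) + (-0.7)·(-1) + (0.3)·(-2) + 0.2 = -1.3
h = tanh(z1) = [0.9982, 0.9217, -0.8617]
output = (1.1)·(0.9982) + (0.2)·(0.9217) + (0.1)·(-0.8617) + 0.9 = 2.0962

2.0962


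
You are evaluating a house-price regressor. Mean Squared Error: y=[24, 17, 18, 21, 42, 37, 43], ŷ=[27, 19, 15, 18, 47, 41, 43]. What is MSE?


Squared errors: (24-27)²=9, (17-19)²=4, (18-15)²=9, (21-18)²=9, (42-47)²=25, (37-41)²=16, (43-43)²=0
Sum = 72
MSE = 72/7 = 72/7

72/7


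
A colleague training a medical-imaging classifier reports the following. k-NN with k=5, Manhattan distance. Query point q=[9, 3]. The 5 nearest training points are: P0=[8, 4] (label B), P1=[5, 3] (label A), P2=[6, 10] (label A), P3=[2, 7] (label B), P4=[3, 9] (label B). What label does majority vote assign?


d(q,P0) = 2  (label B)
d(q,P1) = 4  (label A)
d(q,P2) = 10  (label A)
d(q,P3) = 11  (label B)
d(q,P4) = 12  (label B)
Votes: A=2, B=3
Majority → B

B


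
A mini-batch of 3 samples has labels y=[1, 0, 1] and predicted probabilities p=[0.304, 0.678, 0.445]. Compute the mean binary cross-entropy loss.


L[0] = -ln(0.304) = 1.1907
L[1] = -ln(1-0.678) = -ln(0.322) = 1.1332
L[2] = -ln(0.445) = 0.8097
mean = (1.1907 + 1.1332 + 0.8097)/3 = 1.0445

1.0445


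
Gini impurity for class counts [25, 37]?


Probabilities: [25/62, 37/62] ≈ [0.4032, 0.5968]
Σpᵢ² = (625 + 1369)/62² = 1994/3844
Gini = 1 - Σpᵢ² = 1 - 1994/3844 = 0.4813

0.4813


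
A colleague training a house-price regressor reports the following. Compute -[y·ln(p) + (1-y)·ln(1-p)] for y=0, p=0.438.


BCE = -[y·ln(p) + (1-y)·ln(1-p)]
= -0 - 1·ln(1-0.438)
= -ln(0.562) = 0.5763

0.5763


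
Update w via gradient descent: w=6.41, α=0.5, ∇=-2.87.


w_new = w - α·∇
= 6.41 - 0.5·-2.87
= 6.41 + 1.435
= 7.845

7.845


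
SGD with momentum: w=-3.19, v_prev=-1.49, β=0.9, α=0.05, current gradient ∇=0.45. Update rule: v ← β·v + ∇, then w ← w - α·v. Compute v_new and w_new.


v_new = 0.9·-1.49 + 0.45 = -1.341 + 0.45 = -0.891
w_new = -3.19 - 0.05·-0.891 = -3.19 + 0.04455 = -3.14545

v_new=-0.891, w_new=-3.14545


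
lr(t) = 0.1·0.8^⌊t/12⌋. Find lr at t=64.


n_drops = ⌊64/12⌋ = 5
lr = 0.1·0.8^5 = 0.1·0.32768 = 0.032768

0.032768


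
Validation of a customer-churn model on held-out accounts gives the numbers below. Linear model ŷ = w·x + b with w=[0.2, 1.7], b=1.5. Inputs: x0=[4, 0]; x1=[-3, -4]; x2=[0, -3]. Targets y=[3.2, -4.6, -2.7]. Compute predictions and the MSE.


ŷ0 = (0.2)·(4) + (1.7)·(0) + 1.5 = 2.3
ŷ1 = (0.2)·(-3) + (1.7)·(-4) + 1.5 = -5.9
ŷ2 = (0.2)·(0) + (1.7)·(-3) + 1.5 = -3.6
errors² = [0.81, 1.69, 0.81]
MSE = 3.3100/3 = 1.1033

1.1033


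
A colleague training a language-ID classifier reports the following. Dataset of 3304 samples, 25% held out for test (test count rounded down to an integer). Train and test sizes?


Test = ⌊3304·25/100⌋ = 826
Train = 3304 - 826 = 2478

Train: 2478, Test: 826


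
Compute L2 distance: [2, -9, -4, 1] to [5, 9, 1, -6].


d = √((2-5)² + (-9-9)² + (-4-1)² + (1+ 6)²)
  = √(9 + 324 + 25 + 49)
  = √407 = 20.1742

20.1742


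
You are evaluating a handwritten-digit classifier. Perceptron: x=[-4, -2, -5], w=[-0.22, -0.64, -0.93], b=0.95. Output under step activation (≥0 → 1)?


z = (-4)·(-0.22) + (-2)·(-0.64) + (-5)·(-0.93) + 0.95
  = 7.76
step(z) = 1 (z≥0)

1


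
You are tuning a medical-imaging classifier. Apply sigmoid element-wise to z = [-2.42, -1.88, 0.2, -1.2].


σ(-2.42) = 1/(1+e^2.42) = 0.0817
σ(-1.88) = 1/(1+e^1.88) = 0.1324
σ(0.2) = 1/(1+e^-0.2) = 0.5498
σ(-1.2) = 1/(1+e^1.2) = 0.2315
result = [0.0817, 0.1324, 0.5498, 0.2315]

[0.0817, 0.1324, 0.5498, 0.2315]


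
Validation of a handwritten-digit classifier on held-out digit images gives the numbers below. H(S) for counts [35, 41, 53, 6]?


Probabilities: [35/135, 41/135, 53/135, 6/135] ≈ [0.2593, 0.3037, 0.3926, 0.0444]
H = -((35/135)·log₂(35/135) + (41/135)·log₂(41/135) + (53/135)·log₂(53/135) + (6/135)·log₂(6/135))
  = 1.7563 bits

1.7563 bits


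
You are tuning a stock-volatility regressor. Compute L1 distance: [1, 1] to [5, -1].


d = |1-5| + |1+ 1|
  = 4 + 2
  = 6

6


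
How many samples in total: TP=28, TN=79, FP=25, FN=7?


Total = TP + TN + FP + FN
= 28 + 79 + 25 + 7
= 139
(Predicted positive: 53, predicted negative: 86)

139


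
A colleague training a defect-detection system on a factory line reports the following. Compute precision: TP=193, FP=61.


Precision = TP/(TP+FP)
= 193/(193+61)
= 193/254 = 75.98%

75.98%


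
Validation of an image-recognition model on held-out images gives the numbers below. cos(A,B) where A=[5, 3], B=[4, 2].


A·B = 5·4 + 3·2 = 26
‖A‖ = √34 = 5.831, ‖B‖ = √20 = 4.4721
cos = 26/(√34·√20) = 26/√680 = 0.9971

0.9971


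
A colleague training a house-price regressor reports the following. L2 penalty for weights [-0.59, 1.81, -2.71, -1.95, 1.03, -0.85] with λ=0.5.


‖w‖₂² = (-0.59)² + (1.81)² + (-2.71)² + (-1.95)² + (1.03)² + (-0.85)²
     = 0.3481 + 3.2761 + 7.3441 + 3.8025 + 1.0609 + 0.7225
     = 16.5542
λ·‖w‖₂² = 0.5·16.5542 = 8.2771

8.2771


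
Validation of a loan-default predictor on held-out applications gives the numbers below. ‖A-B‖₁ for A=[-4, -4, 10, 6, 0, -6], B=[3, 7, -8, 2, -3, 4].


d = |-4-3| + |-4-7| + |10+ 8| + |6-2| + |0+ 3| + |-6-4|
  = 7 + 11 + 18 + 4 + 3 + 10
  = 53

53


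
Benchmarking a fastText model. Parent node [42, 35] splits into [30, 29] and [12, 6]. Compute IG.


Parent = [42, 35], H_parent = 0.994
H_left = 0.9998 (n=59), H_right = 0.9183 (n=18)
H_children = (59/77)·0.9998 + (18/77)·0.9183 = 0.9807
IG = 0.994 - 0.9807 = 0.0133

0.0133


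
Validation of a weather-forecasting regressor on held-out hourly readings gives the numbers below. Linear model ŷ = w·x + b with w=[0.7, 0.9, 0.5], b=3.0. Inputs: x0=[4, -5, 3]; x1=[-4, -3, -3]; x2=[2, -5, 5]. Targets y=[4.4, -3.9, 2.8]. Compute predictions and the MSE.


ŷ0 = (0.7)·(4) + (0.9)·(-5) + (0.5)·(3) + 3.0 = 2.8
ŷ1 = (0.7)·(-4) + (0.9)·(-3) + (0.5)·(-3) + 3.0 = -4.0
ŷ2 = (0.7)·(2) + (0.9)·(-5) + (0.5)·(5) + 3.0 = 2.4
errors² = [2.56, 0.01, 0.16]
MSE = 2.7300/3 = 0.91

0.91


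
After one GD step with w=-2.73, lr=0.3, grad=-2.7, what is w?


w_new = w - α·∇
= -2.73 - 0.3·-2.7
= -2.73 + 0.81
= -1.92

-1.92


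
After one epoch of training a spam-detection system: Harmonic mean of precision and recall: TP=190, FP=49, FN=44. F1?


Precision = 190/239 = 0.795
Recall = 190/234 = 0.812
F1 = 2·P·R/(P+R) = 2·TP/(2·TP+FP+FN) = 380/(380+49+44) = 380/473 = 0.8034

0.8034


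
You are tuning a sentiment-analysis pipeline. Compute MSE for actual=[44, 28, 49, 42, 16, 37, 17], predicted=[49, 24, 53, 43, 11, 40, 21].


Squared errors: (44-49)²=25, (28-24)²=16, (49-53)²=16, (42-43)²=1, (16-11)²=25, (37-40)²=9, (17-21)²=16
Sum = 108
MSE = 108/7 = 108/7

108/7


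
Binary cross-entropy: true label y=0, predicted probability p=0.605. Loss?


BCE = -[y·ln(p) + (1-y)·ln(1-p)]
= -0 - 1·ln(1-0.605)
= -ln(0.395) = 0.9289

0.9289


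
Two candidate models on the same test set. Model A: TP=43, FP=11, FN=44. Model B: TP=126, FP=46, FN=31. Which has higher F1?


Model A: P=43/54=0.7963, R=43/87=0.4943, F1=2PR/(P+R)=2TP/(2TP+FP+FN)=86/141=0.6099
Model B: P=126/172=0.7326, R=126/157=0.8025, F1=2PR/(P+R)=2TP/(2TP+FP+FN)=252/329=0.766
0.6099 < 0.766 → Model B

Model B


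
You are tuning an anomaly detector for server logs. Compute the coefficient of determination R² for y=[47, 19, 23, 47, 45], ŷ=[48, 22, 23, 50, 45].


ȳ = 36.2
SS_res = Σ(y-ŷ)² = 19
SS_tot = Σ(y-ȳ)² = 780.8
R² = 1 - SS_res/SS_tot = 1 - 0.0243 = 0.9757

0.9757


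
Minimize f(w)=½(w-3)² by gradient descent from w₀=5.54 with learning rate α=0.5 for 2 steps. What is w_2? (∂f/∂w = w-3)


step 1: grad = 5.54-3 = 2.54; w = 5.54 - 0.5·(2.54) = 4.27
step 2: grad = 4.27-3 = 1.27; w = 4.27 - 0.5·(1.27) = 3.635

3.635


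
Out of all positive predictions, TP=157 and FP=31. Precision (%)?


Precision = TP/(TP+FP)
= 157/(157+31)
= 157/188 = 83.51%

83.51%


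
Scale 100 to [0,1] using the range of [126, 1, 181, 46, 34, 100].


min=1, max=181
(100-1)/(181-1) = 99/180 = 0.55

0.55


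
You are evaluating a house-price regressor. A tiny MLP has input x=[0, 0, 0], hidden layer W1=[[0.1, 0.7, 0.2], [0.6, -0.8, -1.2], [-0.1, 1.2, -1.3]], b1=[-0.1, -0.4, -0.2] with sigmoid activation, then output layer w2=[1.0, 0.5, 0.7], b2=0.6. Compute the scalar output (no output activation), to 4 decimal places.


z1[0] = (0.1)·(0) + (0.7)·(0) + (0.2)·(0) - 0.1 = -0.1
z1[1] = (0.6)·(0) + (-0.8)·(0) + (-1.2)·(0) - 0.4 = -0.4
z1[2] = (-0.1)·(0) + (1.2)·(0) + (-1.3)·(0) - 0.2 = -0.2
h = sigmoid(z1) = [0.475, 0.4013, 0.4502]
output = (1.0)·(0.475) + (0.5)·(0.4013) + (0.7)·(0.4502) + 0.6 = 1.5908

1.5908


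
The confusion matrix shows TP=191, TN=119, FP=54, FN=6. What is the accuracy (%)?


Accuracy = (TP+TN)/(TP+TN+FP+FN)
= (191+119)/(370)
= 310/370 = 83.78%

83.78%


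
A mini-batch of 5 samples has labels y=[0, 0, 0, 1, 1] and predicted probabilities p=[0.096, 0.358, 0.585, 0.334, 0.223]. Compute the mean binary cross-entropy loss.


L[0] = -ln(1-0.096) = -ln(0.904) = 0.1009
L[1] = -ln(1-0.358) = -ln(0.642) = 0.4432
L[2] = -ln(1-0.585) = -ln(0.415) = 0.8795
L[3] = -ln(0.334) = 1.0966
L[4] = -ln(0.223) = 1.5006
mean = (0.1009 + 0.4432 + 0.8795 + 1.0966 + 1.5006)/5 = 0.8042

0.8042


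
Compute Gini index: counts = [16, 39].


Probabilities: [16/55, 39/55] ≈ [0.2909, 0.7091]
Σpᵢ² = (256 + 1521)/55² = 1777/3025
Gini = 1 - Σpᵢ² = 1 - 1777/3025 = 0.4126

0.4126


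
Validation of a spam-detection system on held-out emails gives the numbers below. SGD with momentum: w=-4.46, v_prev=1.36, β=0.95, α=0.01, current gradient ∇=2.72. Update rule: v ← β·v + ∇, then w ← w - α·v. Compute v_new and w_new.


v_new = 0.95·1.36 + 2.72 = 1.292 + 2.72 = 4.012
w_new = -4.46 - 0.01·4.012 = -4.46 - 0.04012 = -4.50012

v_new=4.012, w_new=-4.50012


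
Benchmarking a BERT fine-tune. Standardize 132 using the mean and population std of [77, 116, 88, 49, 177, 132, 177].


μ = 116.5714, σ = 45.4968
z = (132 - 116.5714)/45.4968 = 0.3391

0.3391


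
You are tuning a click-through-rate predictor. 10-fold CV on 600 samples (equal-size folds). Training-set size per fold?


Fold size = 600/10 = 60
Training per fold = 600 - 60 = 540

540


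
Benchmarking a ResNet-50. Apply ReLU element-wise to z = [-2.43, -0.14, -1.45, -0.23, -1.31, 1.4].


ReLU(-2.43) = max(0, -2.43) = 0.0
ReLU(-0.14) = max(0, -0.14) = 0.0
ReLU(-1.45) = max(0, -1.45) = 0.0
ReLU(-0.23) = max(0, -0.23) = 0.0
ReLU(-1.31) = max(0, -1.31) = 0.0
ReLU(1.4) = max(0, 1.4) = 1.4
result = [0.0, 0.0, 0.0, 0.0, 0.0, 1.4]

[0.0, 0.0, 0.0, 0.0, 0.0, 1.4]
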